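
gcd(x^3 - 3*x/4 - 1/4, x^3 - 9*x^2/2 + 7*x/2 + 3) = x + 1/2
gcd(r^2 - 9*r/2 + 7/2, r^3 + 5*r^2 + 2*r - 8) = r - 1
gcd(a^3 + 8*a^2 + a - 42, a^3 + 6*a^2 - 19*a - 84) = a^2 + 10*a + 21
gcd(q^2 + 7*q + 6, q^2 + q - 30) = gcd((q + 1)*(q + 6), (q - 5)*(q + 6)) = q + 6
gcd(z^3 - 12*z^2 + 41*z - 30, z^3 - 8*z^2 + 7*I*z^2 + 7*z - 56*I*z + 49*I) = z - 1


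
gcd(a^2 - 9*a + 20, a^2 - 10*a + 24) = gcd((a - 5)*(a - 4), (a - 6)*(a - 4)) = a - 4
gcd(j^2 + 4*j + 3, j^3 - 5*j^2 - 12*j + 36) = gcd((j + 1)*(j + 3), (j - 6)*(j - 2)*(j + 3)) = j + 3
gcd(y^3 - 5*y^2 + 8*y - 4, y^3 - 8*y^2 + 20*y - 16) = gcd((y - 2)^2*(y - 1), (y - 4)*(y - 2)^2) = y^2 - 4*y + 4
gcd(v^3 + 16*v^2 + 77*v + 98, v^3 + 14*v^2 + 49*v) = v^2 + 14*v + 49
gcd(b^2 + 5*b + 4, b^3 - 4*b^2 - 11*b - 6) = b + 1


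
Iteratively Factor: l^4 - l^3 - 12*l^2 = (l + 3)*(l^3 - 4*l^2) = l*(l + 3)*(l^2 - 4*l) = l*(l - 4)*(l + 3)*(l)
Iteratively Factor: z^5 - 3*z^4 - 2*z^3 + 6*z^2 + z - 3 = (z + 1)*(z^4 - 4*z^3 + 2*z^2 + 4*z - 3) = (z - 3)*(z + 1)*(z^3 - z^2 - z + 1) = (z - 3)*(z + 1)^2*(z^2 - 2*z + 1) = (z - 3)*(z - 1)*(z + 1)^2*(z - 1)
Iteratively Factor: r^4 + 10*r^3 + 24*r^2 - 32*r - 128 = (r - 2)*(r^3 + 12*r^2 + 48*r + 64) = (r - 2)*(r + 4)*(r^2 + 8*r + 16) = (r - 2)*(r + 4)^2*(r + 4)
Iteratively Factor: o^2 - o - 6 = (o - 3)*(o + 2)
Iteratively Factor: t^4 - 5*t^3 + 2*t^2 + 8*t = (t - 4)*(t^3 - t^2 - 2*t) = (t - 4)*(t - 2)*(t^2 + t) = (t - 4)*(t - 2)*(t + 1)*(t)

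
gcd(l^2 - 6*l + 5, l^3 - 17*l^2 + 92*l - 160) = l - 5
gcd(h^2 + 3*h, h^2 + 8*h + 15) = h + 3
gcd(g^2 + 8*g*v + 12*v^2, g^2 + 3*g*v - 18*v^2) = g + 6*v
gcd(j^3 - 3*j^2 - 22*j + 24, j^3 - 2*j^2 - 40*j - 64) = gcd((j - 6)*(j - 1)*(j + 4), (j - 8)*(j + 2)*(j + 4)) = j + 4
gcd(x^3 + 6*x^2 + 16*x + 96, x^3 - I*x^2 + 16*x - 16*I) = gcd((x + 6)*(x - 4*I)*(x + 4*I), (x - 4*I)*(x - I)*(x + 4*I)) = x^2 + 16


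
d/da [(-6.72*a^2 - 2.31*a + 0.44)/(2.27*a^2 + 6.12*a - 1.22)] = (-35.8827*a^2 + 14.3992*a + 0.1254)/(5.1529*a^4 + 27.7848*a^3 + 31.9156*a^2 - 14.9328*a + 1.4884)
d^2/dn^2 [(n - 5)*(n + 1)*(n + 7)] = 6*n + 6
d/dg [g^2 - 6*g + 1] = 2*g - 6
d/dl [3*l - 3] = 3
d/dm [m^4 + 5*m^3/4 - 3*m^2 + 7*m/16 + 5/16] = 4*m^3 + 15*m^2/4 - 6*m + 7/16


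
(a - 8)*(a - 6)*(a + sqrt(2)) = a^3 - 14*a^2 + sqrt(2)*a^2 - 14*sqrt(2)*a + 48*a + 48*sqrt(2)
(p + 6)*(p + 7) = p^2 + 13*p + 42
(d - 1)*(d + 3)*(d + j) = d^3 + d^2*j + 2*d^2 + 2*d*j - 3*d - 3*j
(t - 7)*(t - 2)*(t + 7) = t^3 - 2*t^2 - 49*t + 98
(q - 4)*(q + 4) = q^2 - 16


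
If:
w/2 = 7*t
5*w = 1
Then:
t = 1/70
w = 1/5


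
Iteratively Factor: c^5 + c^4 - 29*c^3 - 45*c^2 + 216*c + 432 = (c + 3)*(c^4 - 2*c^3 - 23*c^2 + 24*c + 144) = (c - 4)*(c + 3)*(c^3 + 2*c^2 - 15*c - 36) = (c - 4)*(c + 3)^2*(c^2 - c - 12) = (c - 4)*(c + 3)^3*(c - 4)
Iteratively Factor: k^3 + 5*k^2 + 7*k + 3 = (k + 3)*(k^2 + 2*k + 1) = (k + 1)*(k + 3)*(k + 1)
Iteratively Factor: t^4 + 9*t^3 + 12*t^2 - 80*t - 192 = (t + 4)*(t^3 + 5*t^2 - 8*t - 48) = (t - 3)*(t + 4)*(t^2 + 8*t + 16) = (t - 3)*(t + 4)^2*(t + 4)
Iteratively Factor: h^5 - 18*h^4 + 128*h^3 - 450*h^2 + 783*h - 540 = (h - 4)*(h^4 - 14*h^3 + 72*h^2 - 162*h + 135) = (h - 5)*(h - 4)*(h^3 - 9*h^2 + 27*h - 27) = (h - 5)*(h - 4)*(h - 3)*(h^2 - 6*h + 9) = (h - 5)*(h - 4)*(h - 3)^2*(h - 3)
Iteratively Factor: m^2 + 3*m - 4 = (m - 1)*(m + 4)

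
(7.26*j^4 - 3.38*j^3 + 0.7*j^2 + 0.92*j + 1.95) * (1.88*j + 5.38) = 13.6488*j^5 + 32.7044*j^4 - 16.8684*j^3 + 5.4956*j^2 + 8.6156*j + 10.491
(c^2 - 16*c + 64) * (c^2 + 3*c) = c^4 - 13*c^3 + 16*c^2 + 192*c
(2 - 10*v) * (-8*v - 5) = 80*v^2 + 34*v - 10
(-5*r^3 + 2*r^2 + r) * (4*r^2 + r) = -20*r^5 + 3*r^4 + 6*r^3 + r^2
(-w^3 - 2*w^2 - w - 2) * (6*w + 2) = -6*w^4 - 14*w^3 - 10*w^2 - 14*w - 4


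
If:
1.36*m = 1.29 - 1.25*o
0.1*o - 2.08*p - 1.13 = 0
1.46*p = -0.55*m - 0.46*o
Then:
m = -9.16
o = 11.00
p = -0.01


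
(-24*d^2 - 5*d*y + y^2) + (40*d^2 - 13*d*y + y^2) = 16*d^2 - 18*d*y + 2*y^2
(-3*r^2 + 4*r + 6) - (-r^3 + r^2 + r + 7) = r^3 - 4*r^2 + 3*r - 1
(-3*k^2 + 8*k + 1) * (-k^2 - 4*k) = 3*k^4 + 4*k^3 - 33*k^2 - 4*k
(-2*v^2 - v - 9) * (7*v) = -14*v^3 - 7*v^2 - 63*v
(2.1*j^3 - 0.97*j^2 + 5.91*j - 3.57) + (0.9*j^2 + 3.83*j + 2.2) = 2.1*j^3 - 0.07*j^2 + 9.74*j - 1.37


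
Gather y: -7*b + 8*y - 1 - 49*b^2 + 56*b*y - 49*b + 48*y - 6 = -49*b^2 - 56*b + y*(56*b + 56) - 7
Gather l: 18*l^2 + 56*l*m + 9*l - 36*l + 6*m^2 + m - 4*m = 18*l^2 + l*(56*m - 27) + 6*m^2 - 3*m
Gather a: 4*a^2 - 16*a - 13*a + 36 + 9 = 4*a^2 - 29*a + 45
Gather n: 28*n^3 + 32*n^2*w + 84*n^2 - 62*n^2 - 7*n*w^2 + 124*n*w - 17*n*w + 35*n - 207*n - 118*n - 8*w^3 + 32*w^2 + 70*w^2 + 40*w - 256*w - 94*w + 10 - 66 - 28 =28*n^3 + n^2*(32*w + 22) + n*(-7*w^2 + 107*w - 290) - 8*w^3 + 102*w^2 - 310*w - 84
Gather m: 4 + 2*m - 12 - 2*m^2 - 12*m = -2*m^2 - 10*m - 8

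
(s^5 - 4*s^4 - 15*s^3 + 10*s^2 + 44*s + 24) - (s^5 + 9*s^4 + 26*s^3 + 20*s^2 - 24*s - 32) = -13*s^4 - 41*s^3 - 10*s^2 + 68*s + 56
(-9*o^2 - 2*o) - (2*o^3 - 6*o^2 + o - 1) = -2*o^3 - 3*o^2 - 3*o + 1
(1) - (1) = 0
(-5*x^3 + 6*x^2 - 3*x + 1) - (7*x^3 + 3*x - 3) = -12*x^3 + 6*x^2 - 6*x + 4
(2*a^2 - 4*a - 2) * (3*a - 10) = 6*a^3 - 32*a^2 + 34*a + 20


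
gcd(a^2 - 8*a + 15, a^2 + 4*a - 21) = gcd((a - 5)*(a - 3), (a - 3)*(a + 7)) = a - 3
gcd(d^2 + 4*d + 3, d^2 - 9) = d + 3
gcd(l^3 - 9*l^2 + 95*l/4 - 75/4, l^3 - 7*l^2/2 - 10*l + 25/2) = l - 5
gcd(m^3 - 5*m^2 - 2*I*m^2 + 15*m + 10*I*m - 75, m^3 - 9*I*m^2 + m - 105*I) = m^2 - 2*I*m + 15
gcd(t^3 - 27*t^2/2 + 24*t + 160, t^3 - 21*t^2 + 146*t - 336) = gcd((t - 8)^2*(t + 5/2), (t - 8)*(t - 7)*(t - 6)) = t - 8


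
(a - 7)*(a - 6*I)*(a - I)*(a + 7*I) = a^4 - 7*a^3 + 43*a^2 - 301*a - 42*I*a + 294*I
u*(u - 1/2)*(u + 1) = u^3 + u^2/2 - u/2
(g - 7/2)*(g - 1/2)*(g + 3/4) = g^3 - 13*g^2/4 - 5*g/4 + 21/16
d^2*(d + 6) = d^3 + 6*d^2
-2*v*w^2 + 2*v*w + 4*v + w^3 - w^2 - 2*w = (-2*v + w)*(w - 2)*(w + 1)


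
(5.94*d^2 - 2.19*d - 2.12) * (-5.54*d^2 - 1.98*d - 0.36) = -32.9076*d^4 + 0.3714*d^3 + 13.9426*d^2 + 4.986*d + 0.7632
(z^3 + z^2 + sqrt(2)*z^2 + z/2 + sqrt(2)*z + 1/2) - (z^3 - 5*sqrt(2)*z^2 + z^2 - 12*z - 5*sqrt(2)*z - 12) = 6*sqrt(2)*z^2 + 6*sqrt(2)*z + 25*z/2 + 25/2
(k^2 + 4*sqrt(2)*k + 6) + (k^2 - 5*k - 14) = 2*k^2 - 5*k + 4*sqrt(2)*k - 8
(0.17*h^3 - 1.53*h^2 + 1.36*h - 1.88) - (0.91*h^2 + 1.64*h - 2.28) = 0.17*h^3 - 2.44*h^2 - 0.28*h + 0.4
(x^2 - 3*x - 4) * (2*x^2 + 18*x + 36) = 2*x^4 + 12*x^3 - 26*x^2 - 180*x - 144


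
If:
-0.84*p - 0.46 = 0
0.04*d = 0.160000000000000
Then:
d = 4.00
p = -0.55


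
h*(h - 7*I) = h^2 - 7*I*h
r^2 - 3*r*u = r*(r - 3*u)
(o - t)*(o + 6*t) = o^2 + 5*o*t - 6*t^2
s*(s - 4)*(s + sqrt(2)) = s^3 - 4*s^2 + sqrt(2)*s^2 - 4*sqrt(2)*s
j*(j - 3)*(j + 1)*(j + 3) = j^4 + j^3 - 9*j^2 - 9*j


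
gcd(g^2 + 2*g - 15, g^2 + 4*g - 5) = g + 5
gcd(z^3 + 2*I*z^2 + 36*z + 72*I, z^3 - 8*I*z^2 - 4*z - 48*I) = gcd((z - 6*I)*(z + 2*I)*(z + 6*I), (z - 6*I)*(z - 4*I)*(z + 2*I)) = z^2 - 4*I*z + 12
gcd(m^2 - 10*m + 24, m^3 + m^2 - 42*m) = m - 6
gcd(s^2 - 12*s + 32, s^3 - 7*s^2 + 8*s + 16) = s - 4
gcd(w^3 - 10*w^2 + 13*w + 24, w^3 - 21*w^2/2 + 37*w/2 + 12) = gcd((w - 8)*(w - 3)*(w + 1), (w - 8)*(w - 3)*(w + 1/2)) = w^2 - 11*w + 24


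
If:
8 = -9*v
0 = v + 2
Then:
No Solution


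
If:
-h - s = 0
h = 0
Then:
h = 0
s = 0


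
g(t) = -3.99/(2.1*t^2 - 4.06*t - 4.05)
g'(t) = -3.99*(4.06 - 4.2*t)/(2.1*t^2 - 4.06*t - 4.05)^2 = (16.758*t - 16.1994)/(-2.1*t^2 + 4.06*t + 4.05)^2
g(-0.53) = 3.05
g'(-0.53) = -14.65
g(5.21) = -0.13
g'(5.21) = 0.07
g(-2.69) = -0.18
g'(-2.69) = -0.13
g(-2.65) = -0.19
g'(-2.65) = -0.13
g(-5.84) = -0.04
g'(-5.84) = -0.01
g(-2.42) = -0.22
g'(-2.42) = -0.17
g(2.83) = -3.12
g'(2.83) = 19.09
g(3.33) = -0.70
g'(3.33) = 1.21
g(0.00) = 0.99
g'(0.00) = -0.99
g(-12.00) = -0.01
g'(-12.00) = -0.00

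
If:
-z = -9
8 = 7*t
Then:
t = 8/7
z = 9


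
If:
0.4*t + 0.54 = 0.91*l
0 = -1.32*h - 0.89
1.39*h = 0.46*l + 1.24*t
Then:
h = -0.67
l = 0.22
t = -0.84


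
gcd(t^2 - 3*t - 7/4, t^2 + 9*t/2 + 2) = t + 1/2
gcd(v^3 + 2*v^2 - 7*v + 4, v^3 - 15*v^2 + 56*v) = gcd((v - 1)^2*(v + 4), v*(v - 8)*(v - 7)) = 1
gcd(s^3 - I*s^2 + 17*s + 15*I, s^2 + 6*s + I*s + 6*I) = s + I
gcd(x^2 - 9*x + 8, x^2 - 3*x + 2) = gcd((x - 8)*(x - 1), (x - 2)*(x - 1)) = x - 1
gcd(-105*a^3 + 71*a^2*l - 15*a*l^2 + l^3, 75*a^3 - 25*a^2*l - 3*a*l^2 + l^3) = 15*a^2 - 8*a*l + l^2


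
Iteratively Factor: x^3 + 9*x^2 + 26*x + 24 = (x + 4)*(x^2 + 5*x + 6) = (x + 3)*(x + 4)*(x + 2)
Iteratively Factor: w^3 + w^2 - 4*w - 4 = (w - 2)*(w^2 + 3*w + 2) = (w - 2)*(w + 2)*(w + 1)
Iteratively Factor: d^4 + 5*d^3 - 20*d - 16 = (d - 2)*(d^3 + 7*d^2 + 14*d + 8) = (d - 2)*(d + 4)*(d^2 + 3*d + 2) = (d - 2)*(d + 1)*(d + 4)*(d + 2)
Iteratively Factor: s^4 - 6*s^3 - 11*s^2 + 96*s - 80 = (s + 4)*(s^3 - 10*s^2 + 29*s - 20) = (s - 5)*(s + 4)*(s^2 - 5*s + 4) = (s - 5)*(s - 1)*(s + 4)*(s - 4)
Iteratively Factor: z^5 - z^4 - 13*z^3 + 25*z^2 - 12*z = (z + 4)*(z^4 - 5*z^3 + 7*z^2 - 3*z) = (z - 1)*(z + 4)*(z^3 - 4*z^2 + 3*z) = (z - 1)^2*(z + 4)*(z^2 - 3*z) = (z - 3)*(z - 1)^2*(z + 4)*(z)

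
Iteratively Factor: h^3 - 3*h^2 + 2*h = (h)*(h^2 - 3*h + 2) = h*(h - 1)*(h - 2)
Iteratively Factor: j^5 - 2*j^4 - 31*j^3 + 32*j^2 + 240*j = (j - 5)*(j^4 + 3*j^3 - 16*j^2 - 48*j) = j*(j - 5)*(j^3 + 3*j^2 - 16*j - 48) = j*(j - 5)*(j + 4)*(j^2 - j - 12) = j*(j - 5)*(j + 3)*(j + 4)*(j - 4)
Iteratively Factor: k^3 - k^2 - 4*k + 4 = (k + 2)*(k^2 - 3*k + 2) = (k - 2)*(k + 2)*(k - 1)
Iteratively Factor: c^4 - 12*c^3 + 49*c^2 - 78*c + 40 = (c - 5)*(c^3 - 7*c^2 + 14*c - 8) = (c - 5)*(c - 4)*(c^2 - 3*c + 2) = (c - 5)*(c - 4)*(c - 2)*(c - 1)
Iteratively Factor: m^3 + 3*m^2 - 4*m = (m + 4)*(m^2 - m) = m*(m + 4)*(m - 1)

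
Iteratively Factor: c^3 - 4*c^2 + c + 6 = (c - 3)*(c^2 - c - 2) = (c - 3)*(c + 1)*(c - 2)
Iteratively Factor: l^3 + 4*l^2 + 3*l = (l + 3)*(l^2 + l) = (l + 1)*(l + 3)*(l)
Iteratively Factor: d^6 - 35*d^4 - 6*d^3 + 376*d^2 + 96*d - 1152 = (d - 2)*(d^5 + 2*d^4 - 31*d^3 - 68*d^2 + 240*d + 576) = (d - 4)*(d - 2)*(d^4 + 6*d^3 - 7*d^2 - 96*d - 144) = (d - 4)*(d - 2)*(d + 3)*(d^3 + 3*d^2 - 16*d - 48) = (d - 4)^2*(d - 2)*(d + 3)*(d^2 + 7*d + 12) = (d - 4)^2*(d - 2)*(d + 3)*(d + 4)*(d + 3)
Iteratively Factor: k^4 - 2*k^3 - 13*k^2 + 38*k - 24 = (k - 3)*(k^3 + k^2 - 10*k + 8) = (k - 3)*(k + 4)*(k^2 - 3*k + 2) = (k - 3)*(k - 2)*(k + 4)*(k - 1)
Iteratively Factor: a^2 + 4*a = (a)*(a + 4)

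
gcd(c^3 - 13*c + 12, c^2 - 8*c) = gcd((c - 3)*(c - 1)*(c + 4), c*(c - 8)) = 1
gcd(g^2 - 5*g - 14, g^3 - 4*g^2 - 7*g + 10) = g + 2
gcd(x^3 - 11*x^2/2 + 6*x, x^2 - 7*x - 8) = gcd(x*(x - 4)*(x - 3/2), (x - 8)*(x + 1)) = 1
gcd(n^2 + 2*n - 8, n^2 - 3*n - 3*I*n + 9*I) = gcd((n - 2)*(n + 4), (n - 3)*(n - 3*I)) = 1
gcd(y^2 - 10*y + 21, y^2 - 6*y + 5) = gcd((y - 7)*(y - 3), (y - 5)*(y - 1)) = 1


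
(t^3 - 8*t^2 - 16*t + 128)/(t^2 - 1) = (t^3 - 8*t^2 - 16*t + 128)/(t^2 - 1)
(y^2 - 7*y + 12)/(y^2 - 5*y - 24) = (-y^2 + 7*y - 12)/(-y^2 + 5*y + 24)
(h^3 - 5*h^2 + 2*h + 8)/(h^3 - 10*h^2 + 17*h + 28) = (h - 2)/(h - 7)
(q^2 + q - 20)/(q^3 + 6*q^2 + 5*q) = (q - 4)/(q*(q + 1))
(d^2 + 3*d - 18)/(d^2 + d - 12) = (d + 6)/(d + 4)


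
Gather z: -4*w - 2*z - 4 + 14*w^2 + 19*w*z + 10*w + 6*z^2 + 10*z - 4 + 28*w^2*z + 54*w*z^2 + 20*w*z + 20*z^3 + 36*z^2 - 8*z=14*w^2 + 6*w + 20*z^3 + z^2*(54*w + 42) + z*(28*w^2 + 39*w) - 8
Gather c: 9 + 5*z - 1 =5*z + 8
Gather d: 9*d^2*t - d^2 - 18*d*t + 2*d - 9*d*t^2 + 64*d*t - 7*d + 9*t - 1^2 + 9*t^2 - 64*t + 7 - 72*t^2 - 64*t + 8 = d^2*(9*t - 1) + d*(-9*t^2 + 46*t - 5) - 63*t^2 - 119*t + 14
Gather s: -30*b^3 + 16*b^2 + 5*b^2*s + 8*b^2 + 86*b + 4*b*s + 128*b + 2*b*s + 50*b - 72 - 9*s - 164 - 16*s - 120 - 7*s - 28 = -30*b^3 + 24*b^2 + 264*b + s*(5*b^2 + 6*b - 32) - 384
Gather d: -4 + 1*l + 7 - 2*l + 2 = 5 - l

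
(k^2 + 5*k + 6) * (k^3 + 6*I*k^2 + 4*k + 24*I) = k^5 + 5*k^4 + 6*I*k^4 + 10*k^3 + 30*I*k^3 + 20*k^2 + 60*I*k^2 + 24*k + 120*I*k + 144*I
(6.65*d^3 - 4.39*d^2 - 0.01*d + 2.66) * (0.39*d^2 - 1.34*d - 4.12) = 2.5935*d^5 - 10.6231*d^4 - 21.5193*d^3 + 19.1376*d^2 - 3.5232*d - 10.9592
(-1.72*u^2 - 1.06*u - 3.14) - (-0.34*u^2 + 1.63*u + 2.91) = -1.38*u^2 - 2.69*u - 6.05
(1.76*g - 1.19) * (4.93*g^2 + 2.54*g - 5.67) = 8.6768*g^3 - 1.3963*g^2 - 13.0018*g + 6.7473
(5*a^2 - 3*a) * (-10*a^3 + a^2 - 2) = -50*a^5 + 35*a^4 - 3*a^3 - 10*a^2 + 6*a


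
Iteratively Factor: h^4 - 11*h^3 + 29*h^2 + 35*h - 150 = (h - 5)*(h^3 - 6*h^2 - h + 30) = (h - 5)*(h - 3)*(h^2 - 3*h - 10) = (h - 5)^2*(h - 3)*(h + 2)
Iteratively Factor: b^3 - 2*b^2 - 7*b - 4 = (b - 4)*(b^2 + 2*b + 1) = (b - 4)*(b + 1)*(b + 1)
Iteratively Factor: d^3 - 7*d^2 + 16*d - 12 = (d - 2)*(d^2 - 5*d + 6) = (d - 2)^2*(d - 3)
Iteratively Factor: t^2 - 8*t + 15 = (t - 5)*(t - 3)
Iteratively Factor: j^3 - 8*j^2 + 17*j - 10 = (j - 1)*(j^2 - 7*j + 10) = (j - 5)*(j - 1)*(j - 2)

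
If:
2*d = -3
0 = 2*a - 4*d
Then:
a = -3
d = -3/2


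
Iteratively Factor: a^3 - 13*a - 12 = (a + 3)*(a^2 - 3*a - 4) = (a + 1)*(a + 3)*(a - 4)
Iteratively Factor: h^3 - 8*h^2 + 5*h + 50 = (h - 5)*(h^2 - 3*h - 10) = (h - 5)*(h + 2)*(h - 5)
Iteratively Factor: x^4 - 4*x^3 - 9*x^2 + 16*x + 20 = (x - 2)*(x^3 - 2*x^2 - 13*x - 10) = (x - 2)*(x + 1)*(x^2 - 3*x - 10) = (x - 5)*(x - 2)*(x + 1)*(x + 2)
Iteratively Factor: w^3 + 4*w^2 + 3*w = (w)*(w^2 + 4*w + 3) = w*(w + 1)*(w + 3)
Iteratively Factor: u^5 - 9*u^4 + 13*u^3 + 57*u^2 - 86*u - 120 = (u + 1)*(u^4 - 10*u^3 + 23*u^2 + 34*u - 120) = (u - 3)*(u + 1)*(u^3 - 7*u^2 + 2*u + 40) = (u - 5)*(u - 3)*(u + 1)*(u^2 - 2*u - 8) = (u - 5)*(u - 4)*(u - 3)*(u + 1)*(u + 2)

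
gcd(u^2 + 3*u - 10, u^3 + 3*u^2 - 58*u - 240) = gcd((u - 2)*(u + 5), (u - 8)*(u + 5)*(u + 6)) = u + 5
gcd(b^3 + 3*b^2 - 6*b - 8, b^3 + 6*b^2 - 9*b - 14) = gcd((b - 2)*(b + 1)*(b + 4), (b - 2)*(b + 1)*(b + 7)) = b^2 - b - 2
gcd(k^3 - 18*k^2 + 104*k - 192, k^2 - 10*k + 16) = k - 8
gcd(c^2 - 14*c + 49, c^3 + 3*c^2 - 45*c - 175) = c - 7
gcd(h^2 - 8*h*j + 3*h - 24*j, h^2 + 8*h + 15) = h + 3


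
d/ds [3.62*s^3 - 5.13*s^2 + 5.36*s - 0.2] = 10.86*s^2 - 10.26*s + 5.36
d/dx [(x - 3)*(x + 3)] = 2*x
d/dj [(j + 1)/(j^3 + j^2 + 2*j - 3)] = (j^3 + j^2 + 2*j - (j + 1)*(3*j^2 + 2*j + 2) - 3)/(j^3 + j^2 + 2*j - 3)^2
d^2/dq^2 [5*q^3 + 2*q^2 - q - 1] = 30*q + 4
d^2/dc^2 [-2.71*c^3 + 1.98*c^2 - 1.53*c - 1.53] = 3.96 - 16.26*c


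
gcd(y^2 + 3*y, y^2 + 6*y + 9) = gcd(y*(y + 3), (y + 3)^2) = y + 3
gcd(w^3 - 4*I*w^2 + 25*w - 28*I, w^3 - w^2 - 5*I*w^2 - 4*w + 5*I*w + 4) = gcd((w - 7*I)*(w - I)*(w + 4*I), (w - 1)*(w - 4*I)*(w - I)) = w - I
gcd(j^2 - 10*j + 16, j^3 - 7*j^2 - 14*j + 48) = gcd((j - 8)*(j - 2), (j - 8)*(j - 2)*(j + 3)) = j^2 - 10*j + 16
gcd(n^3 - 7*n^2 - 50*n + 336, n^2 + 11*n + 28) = n + 7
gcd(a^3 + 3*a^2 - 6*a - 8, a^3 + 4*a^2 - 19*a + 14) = a - 2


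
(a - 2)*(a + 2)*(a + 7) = a^3 + 7*a^2 - 4*a - 28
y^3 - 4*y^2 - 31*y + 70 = (y - 7)*(y - 2)*(y + 5)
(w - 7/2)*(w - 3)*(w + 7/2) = w^3 - 3*w^2 - 49*w/4 + 147/4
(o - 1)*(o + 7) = o^2 + 6*o - 7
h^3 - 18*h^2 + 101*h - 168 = (h - 8)*(h - 7)*(h - 3)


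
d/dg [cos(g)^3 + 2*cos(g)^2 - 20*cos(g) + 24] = (-3*cos(g)^2 - 4*cos(g) + 20)*sin(g)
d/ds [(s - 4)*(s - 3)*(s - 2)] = 3*s^2 - 18*s + 26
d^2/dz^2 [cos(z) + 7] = -cos(z)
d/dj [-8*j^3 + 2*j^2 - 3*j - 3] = -24*j^2 + 4*j - 3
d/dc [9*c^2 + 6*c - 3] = 18*c + 6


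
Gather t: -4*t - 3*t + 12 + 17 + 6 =35 - 7*t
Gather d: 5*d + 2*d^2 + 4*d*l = 2*d^2 + d*(4*l + 5)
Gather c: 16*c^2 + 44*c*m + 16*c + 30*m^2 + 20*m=16*c^2 + c*(44*m + 16) + 30*m^2 + 20*m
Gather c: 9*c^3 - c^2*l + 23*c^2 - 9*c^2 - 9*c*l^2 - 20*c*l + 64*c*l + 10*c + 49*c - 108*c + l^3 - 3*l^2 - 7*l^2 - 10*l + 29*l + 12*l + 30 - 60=9*c^3 + c^2*(14 - l) + c*(-9*l^2 + 44*l - 49) + l^3 - 10*l^2 + 31*l - 30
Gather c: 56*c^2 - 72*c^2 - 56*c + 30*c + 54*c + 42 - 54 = -16*c^2 + 28*c - 12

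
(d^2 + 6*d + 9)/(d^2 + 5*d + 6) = (d + 3)/(d + 2)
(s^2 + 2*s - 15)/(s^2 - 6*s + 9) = (s + 5)/(s - 3)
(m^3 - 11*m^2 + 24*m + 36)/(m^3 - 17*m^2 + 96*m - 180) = (m + 1)/(m - 5)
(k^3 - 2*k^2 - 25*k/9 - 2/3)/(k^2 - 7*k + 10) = (9*k^3 - 18*k^2 - 25*k - 6)/(9*(k^2 - 7*k + 10))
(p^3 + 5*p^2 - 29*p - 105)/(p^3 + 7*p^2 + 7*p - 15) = (p^2 + 2*p - 35)/(p^2 + 4*p - 5)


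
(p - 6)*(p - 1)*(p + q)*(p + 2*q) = p^4 + 3*p^3*q - 7*p^3 + 2*p^2*q^2 - 21*p^2*q + 6*p^2 - 14*p*q^2 + 18*p*q + 12*q^2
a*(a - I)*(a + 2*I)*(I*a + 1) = I*a^4 + 3*I*a^2 + 2*a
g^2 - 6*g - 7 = (g - 7)*(g + 1)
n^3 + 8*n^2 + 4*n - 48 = (n - 2)*(n + 4)*(n + 6)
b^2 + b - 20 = (b - 4)*(b + 5)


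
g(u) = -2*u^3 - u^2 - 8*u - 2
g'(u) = -6*u^2 - 2*u - 8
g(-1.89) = 23.05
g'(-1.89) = -25.65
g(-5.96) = 433.58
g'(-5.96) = -209.21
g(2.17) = -44.51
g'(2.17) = -40.59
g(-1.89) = 23.05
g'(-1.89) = -25.65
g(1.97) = -36.93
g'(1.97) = -35.23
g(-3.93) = 135.39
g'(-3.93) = -92.81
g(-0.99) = 6.88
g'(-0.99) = -11.90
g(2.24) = -47.42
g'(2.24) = -42.59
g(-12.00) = 3406.00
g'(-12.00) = -848.00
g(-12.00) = 3406.00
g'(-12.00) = -848.00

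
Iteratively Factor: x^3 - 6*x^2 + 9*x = (x)*(x^2 - 6*x + 9) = x*(x - 3)*(x - 3)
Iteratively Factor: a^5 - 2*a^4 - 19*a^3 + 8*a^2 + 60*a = (a + 3)*(a^4 - 5*a^3 - 4*a^2 + 20*a) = (a + 2)*(a + 3)*(a^3 - 7*a^2 + 10*a) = (a - 5)*(a + 2)*(a + 3)*(a^2 - 2*a) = a*(a - 5)*(a + 2)*(a + 3)*(a - 2)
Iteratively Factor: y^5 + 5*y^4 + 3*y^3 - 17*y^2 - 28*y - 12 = (y + 2)*(y^4 + 3*y^3 - 3*y^2 - 11*y - 6) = (y + 2)*(y + 3)*(y^3 - 3*y - 2) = (y + 1)*(y + 2)*(y + 3)*(y^2 - y - 2) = (y - 2)*(y + 1)*(y + 2)*(y + 3)*(y + 1)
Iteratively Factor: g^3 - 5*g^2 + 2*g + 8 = (g + 1)*(g^2 - 6*g + 8) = (g - 4)*(g + 1)*(g - 2)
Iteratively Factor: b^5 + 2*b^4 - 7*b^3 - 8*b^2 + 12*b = (b - 2)*(b^4 + 4*b^3 + b^2 - 6*b) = b*(b - 2)*(b^3 + 4*b^2 + b - 6) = b*(b - 2)*(b + 2)*(b^2 + 2*b - 3) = b*(b - 2)*(b - 1)*(b + 2)*(b + 3)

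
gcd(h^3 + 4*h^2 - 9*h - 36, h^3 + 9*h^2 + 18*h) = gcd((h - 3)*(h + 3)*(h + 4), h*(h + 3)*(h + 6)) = h + 3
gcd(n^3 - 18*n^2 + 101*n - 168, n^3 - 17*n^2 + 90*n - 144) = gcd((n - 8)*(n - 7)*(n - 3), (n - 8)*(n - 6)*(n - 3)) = n^2 - 11*n + 24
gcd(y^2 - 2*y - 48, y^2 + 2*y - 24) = y + 6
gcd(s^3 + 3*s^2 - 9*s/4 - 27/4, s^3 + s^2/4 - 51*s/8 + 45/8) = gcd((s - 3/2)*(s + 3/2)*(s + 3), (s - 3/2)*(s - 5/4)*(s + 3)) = s^2 + 3*s/2 - 9/2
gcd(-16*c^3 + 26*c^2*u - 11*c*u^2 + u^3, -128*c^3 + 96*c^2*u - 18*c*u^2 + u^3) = 16*c^2 - 10*c*u + u^2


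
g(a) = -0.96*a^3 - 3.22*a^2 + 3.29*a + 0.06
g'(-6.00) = -61.75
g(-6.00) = 71.76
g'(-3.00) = -3.31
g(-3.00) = -12.87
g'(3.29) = -49.07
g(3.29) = -58.16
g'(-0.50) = 5.79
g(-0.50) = -2.27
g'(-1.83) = 5.43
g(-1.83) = -10.86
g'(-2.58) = 0.73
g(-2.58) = -13.38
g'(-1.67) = 6.01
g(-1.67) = -9.94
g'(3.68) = -59.41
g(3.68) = -79.28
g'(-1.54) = 6.38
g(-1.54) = -9.14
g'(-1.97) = 4.80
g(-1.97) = -11.58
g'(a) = -2.88*a^2 - 6.44*a + 3.29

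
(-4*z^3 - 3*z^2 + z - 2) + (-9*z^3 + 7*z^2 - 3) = -13*z^3 + 4*z^2 + z - 5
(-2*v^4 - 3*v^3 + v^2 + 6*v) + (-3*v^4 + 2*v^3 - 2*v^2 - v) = -5*v^4 - v^3 - v^2 + 5*v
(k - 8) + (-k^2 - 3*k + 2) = -k^2 - 2*k - 6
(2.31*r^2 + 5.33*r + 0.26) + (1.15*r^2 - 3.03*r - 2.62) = 3.46*r^2 + 2.3*r - 2.36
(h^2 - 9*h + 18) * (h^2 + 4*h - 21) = h^4 - 5*h^3 - 39*h^2 + 261*h - 378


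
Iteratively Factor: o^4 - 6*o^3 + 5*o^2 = (o)*(o^3 - 6*o^2 + 5*o) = o*(o - 1)*(o^2 - 5*o) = o*(o - 5)*(o - 1)*(o)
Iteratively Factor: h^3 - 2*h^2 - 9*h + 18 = (h + 3)*(h^2 - 5*h + 6) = (h - 3)*(h + 3)*(h - 2)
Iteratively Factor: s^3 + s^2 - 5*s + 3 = (s - 1)*(s^2 + 2*s - 3) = (s - 1)*(s + 3)*(s - 1)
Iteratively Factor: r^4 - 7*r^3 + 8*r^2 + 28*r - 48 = (r - 3)*(r^3 - 4*r^2 - 4*r + 16) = (r - 3)*(r + 2)*(r^2 - 6*r + 8) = (r - 4)*(r - 3)*(r + 2)*(r - 2)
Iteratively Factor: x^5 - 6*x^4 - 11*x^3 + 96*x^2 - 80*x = (x - 1)*(x^4 - 5*x^3 - 16*x^2 + 80*x) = (x - 1)*(x + 4)*(x^3 - 9*x^2 + 20*x) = x*(x - 1)*(x + 4)*(x^2 - 9*x + 20) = x*(x - 5)*(x - 1)*(x + 4)*(x - 4)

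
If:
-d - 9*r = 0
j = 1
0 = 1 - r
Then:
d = -9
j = 1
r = 1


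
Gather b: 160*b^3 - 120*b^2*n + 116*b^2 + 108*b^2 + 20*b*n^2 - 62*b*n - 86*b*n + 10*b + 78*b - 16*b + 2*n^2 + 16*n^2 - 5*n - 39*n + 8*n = 160*b^3 + b^2*(224 - 120*n) + b*(20*n^2 - 148*n + 72) + 18*n^2 - 36*n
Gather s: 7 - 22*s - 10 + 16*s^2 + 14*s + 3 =16*s^2 - 8*s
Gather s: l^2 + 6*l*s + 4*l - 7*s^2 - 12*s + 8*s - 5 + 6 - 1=l^2 + 4*l - 7*s^2 + s*(6*l - 4)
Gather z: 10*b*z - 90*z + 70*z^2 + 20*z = 70*z^2 + z*(10*b - 70)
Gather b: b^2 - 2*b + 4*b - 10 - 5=b^2 + 2*b - 15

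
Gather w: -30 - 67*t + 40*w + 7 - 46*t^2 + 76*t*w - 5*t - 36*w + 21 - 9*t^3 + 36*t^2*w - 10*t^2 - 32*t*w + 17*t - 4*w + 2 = -9*t^3 - 56*t^2 - 55*t + w*(36*t^2 + 44*t)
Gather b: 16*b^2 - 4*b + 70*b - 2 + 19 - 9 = 16*b^2 + 66*b + 8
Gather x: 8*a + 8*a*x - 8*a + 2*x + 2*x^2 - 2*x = 8*a*x + 2*x^2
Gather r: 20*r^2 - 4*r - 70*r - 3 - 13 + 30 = 20*r^2 - 74*r + 14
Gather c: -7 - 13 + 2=-18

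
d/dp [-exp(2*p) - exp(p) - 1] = (-2*exp(p) - 1)*exp(p)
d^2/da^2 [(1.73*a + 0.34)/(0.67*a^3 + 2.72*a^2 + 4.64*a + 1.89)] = (4.659582*a^5 + 20.748024*a^4 + 24.755872*a^3 - 4.85369999999998*a^2 - 30.198324*a - 19.198432)/(0.300763*a^9 + 3.663024*a^8 + 21.119472*a^7 + 73.404527*a^6 + 166.92624*a^5 + 252.884256*a^4 + 250.197137*a^3 + 151.221168*a^2 + 49.723632*a + 6.751269)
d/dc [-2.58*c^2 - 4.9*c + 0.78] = -5.16*c - 4.9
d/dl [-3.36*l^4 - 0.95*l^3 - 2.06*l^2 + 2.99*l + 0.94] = -13.44*l^3 - 2.85*l^2 - 4.12*l + 2.99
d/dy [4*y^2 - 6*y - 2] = 8*y - 6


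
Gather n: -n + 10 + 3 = 13 - n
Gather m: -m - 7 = -m - 7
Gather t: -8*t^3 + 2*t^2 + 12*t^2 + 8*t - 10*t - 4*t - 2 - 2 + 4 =-8*t^3 + 14*t^2 - 6*t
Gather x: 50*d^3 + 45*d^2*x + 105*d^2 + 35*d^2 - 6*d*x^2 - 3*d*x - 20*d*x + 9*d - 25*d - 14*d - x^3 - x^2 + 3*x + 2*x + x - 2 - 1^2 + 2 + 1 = 50*d^3 + 140*d^2 - 30*d - x^3 + x^2*(-6*d - 1) + x*(45*d^2 - 23*d + 6)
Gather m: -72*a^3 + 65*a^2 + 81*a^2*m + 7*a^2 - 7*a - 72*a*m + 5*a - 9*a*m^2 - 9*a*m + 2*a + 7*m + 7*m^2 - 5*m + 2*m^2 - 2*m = -72*a^3 + 72*a^2 + m^2*(9 - 9*a) + m*(81*a^2 - 81*a)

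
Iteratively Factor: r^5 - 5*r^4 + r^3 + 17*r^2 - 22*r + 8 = (r - 4)*(r^4 - r^3 - 3*r^2 + 5*r - 2) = (r - 4)*(r - 1)*(r^3 - 3*r + 2) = (r - 4)*(r - 1)^2*(r^2 + r - 2) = (r - 4)*(r - 1)^3*(r + 2)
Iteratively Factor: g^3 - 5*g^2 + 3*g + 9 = (g + 1)*(g^2 - 6*g + 9) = (g - 3)*(g + 1)*(g - 3)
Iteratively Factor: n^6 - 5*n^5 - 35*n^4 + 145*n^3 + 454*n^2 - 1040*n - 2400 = (n - 5)*(n^5 - 35*n^3 - 30*n^2 + 304*n + 480) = (n - 5)*(n + 3)*(n^4 - 3*n^3 - 26*n^2 + 48*n + 160) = (n - 5)*(n - 4)*(n + 3)*(n^3 + n^2 - 22*n - 40) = (n - 5)^2*(n - 4)*(n + 3)*(n^2 + 6*n + 8) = (n - 5)^2*(n - 4)*(n + 3)*(n + 4)*(n + 2)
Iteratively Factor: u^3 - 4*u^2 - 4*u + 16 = (u + 2)*(u^2 - 6*u + 8) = (u - 4)*(u + 2)*(u - 2)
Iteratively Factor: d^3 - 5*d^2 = (d - 5)*(d^2) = d*(d - 5)*(d)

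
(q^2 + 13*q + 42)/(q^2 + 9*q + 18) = (q + 7)/(q + 3)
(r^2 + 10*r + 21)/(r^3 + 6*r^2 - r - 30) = (r + 7)/(r^2 + 3*r - 10)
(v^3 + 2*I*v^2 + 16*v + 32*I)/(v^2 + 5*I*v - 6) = (v^2 + 16)/(v + 3*I)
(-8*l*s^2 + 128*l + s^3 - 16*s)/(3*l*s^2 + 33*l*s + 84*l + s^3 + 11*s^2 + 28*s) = (-8*l*s + 32*l + s^2 - 4*s)/(3*l*s + 21*l + s^2 + 7*s)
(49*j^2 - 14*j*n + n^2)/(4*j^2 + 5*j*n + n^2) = (49*j^2 - 14*j*n + n^2)/(4*j^2 + 5*j*n + n^2)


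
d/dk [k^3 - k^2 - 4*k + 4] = 3*k^2 - 2*k - 4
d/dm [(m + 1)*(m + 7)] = 2*m + 8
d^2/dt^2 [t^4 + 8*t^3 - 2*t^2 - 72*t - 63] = 12*t^2 + 48*t - 4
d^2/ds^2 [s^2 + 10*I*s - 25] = 2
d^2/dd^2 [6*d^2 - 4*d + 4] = 12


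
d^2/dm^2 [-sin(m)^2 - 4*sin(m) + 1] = 4*sin(m) - 2*cos(2*m)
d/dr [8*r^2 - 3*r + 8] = 16*r - 3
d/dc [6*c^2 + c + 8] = 12*c + 1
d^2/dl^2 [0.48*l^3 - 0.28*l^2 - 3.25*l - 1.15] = 2.88*l - 0.56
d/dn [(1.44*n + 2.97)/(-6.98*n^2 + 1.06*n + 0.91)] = (10.0512*n^2 + 41.4612*n - 1.8378)/(48.7204*n^4 - 14.7976*n^3 - 11.58*n^2 + 1.9292*n + 0.8281)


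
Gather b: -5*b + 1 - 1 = -5*b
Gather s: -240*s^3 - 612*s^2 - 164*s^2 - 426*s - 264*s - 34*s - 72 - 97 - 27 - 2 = -240*s^3 - 776*s^2 - 724*s - 198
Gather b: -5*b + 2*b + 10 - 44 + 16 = -3*b - 18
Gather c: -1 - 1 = -2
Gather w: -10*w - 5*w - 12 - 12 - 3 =-15*w - 27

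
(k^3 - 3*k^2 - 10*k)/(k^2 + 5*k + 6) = k*(k - 5)/(k + 3)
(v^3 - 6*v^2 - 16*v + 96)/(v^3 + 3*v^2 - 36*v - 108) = (v^2 - 16)/(v^2 + 9*v + 18)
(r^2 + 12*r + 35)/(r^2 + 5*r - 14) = (r + 5)/(r - 2)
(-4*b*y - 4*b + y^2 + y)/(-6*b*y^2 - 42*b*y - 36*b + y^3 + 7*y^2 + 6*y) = (-4*b + y)/(-6*b*y - 36*b + y^2 + 6*y)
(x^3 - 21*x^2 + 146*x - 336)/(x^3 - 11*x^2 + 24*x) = (x^2 - 13*x + 42)/(x*(x - 3))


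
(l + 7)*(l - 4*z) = l^2 - 4*l*z + 7*l - 28*z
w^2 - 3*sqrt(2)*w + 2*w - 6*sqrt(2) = (w + 2)*(w - 3*sqrt(2))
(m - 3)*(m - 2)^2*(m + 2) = m^4 - 5*m^3 + 2*m^2 + 20*m - 24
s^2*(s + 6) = s^3 + 6*s^2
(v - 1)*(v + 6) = v^2 + 5*v - 6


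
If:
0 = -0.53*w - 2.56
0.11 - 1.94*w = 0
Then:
No Solution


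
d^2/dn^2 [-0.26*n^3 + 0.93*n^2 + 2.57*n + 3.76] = 1.86 - 1.56*n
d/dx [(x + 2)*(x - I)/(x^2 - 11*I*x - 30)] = (-(x + 2)*(x - I)*(2*x - 11*I) + (-2*x - 2 + I)*(-x^2 + 11*I*x + 30))/(-x^2 + 11*I*x + 30)^2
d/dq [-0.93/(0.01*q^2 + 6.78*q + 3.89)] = (0.0186*q + 6.3054)/(0.01*q^2 + 6.78*q + 3.89)^2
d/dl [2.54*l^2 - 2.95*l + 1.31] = 5.08*l - 2.95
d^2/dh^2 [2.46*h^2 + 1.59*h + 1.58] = 4.92000000000000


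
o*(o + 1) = o^2 + o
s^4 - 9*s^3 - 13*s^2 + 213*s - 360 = (s - 8)*(s - 3)^2*(s + 5)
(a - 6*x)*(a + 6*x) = a^2 - 36*x^2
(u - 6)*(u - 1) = u^2 - 7*u + 6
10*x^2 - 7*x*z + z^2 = (-5*x + z)*(-2*x + z)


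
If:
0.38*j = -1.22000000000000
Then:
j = -3.21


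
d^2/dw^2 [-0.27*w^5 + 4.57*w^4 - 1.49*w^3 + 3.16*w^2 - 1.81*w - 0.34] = -5.4*w^3 + 54.84*w^2 - 8.94*w + 6.32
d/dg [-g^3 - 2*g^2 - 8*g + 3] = -3*g^2 - 4*g - 8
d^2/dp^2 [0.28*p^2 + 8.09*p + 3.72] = 0.560000000000000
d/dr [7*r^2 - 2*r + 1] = 14*r - 2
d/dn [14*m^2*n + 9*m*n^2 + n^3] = 14*m^2 + 18*m*n + 3*n^2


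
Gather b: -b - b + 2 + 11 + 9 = 22 - 2*b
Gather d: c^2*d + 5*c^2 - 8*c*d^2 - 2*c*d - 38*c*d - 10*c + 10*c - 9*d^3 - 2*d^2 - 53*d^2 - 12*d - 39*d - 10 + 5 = 5*c^2 - 9*d^3 + d^2*(-8*c - 55) + d*(c^2 - 40*c - 51) - 5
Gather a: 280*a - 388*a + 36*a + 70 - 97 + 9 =-72*a - 18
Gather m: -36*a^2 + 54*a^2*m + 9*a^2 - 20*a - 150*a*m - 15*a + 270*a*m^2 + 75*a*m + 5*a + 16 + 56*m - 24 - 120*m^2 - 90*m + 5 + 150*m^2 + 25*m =-27*a^2 - 30*a + m^2*(270*a + 30) + m*(54*a^2 - 75*a - 9) - 3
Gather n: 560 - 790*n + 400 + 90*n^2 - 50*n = 90*n^2 - 840*n + 960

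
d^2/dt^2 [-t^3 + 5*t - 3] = -6*t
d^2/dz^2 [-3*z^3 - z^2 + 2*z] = -18*z - 2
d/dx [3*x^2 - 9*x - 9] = 6*x - 9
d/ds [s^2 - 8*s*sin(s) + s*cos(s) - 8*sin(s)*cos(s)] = -s*sin(s) - 8*s*cos(s) + 2*s - 8*sin(s) + cos(s) - 8*cos(2*s)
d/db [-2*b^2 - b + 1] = -4*b - 1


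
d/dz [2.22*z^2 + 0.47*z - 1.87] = 4.44*z + 0.47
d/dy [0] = 0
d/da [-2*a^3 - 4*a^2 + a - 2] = -6*a^2 - 8*a + 1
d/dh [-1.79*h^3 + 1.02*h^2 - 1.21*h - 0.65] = -5.37*h^2 + 2.04*h - 1.21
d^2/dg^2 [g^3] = 6*g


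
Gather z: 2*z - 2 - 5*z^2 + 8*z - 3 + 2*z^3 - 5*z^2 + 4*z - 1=2*z^3 - 10*z^2 + 14*z - 6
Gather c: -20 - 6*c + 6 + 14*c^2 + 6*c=14*c^2 - 14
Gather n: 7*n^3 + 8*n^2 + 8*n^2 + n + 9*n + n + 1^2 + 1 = 7*n^3 + 16*n^2 + 11*n + 2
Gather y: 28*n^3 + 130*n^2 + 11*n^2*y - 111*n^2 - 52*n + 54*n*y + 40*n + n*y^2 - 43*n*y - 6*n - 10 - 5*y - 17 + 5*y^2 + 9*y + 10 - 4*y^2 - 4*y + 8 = 28*n^3 + 19*n^2 - 18*n + y^2*(n + 1) + y*(11*n^2 + 11*n) - 9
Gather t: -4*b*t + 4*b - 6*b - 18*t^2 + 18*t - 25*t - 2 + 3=-2*b - 18*t^2 + t*(-4*b - 7) + 1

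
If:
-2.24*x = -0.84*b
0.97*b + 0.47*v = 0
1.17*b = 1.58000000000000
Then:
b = 1.35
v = -2.79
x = 0.51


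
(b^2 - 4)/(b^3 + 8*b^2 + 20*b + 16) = (b - 2)/(b^2 + 6*b + 8)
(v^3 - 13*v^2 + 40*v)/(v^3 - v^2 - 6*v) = (-v^2 + 13*v - 40)/(-v^2 + v + 6)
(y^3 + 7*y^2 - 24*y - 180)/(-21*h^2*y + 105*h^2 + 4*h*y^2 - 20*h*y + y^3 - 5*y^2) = (y^2 + 12*y + 36)/(-21*h^2 + 4*h*y + y^2)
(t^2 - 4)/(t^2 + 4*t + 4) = (t - 2)/(t + 2)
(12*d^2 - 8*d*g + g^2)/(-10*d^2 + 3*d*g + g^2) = (-6*d + g)/(5*d + g)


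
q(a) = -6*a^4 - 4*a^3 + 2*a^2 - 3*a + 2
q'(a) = -24*a^3 - 12*a^2 + 4*a - 3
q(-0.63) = 4.74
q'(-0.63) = -4.28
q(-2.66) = -200.97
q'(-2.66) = 353.16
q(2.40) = -248.04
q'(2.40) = -394.30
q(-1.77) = -23.13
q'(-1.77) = 85.41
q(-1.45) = -3.77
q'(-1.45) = 39.14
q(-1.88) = -33.66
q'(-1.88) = 106.54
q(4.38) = -2517.13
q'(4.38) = -2232.36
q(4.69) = -3283.70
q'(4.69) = -2724.07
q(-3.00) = -349.00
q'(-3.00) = 525.00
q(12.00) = -131074.00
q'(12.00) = -43155.00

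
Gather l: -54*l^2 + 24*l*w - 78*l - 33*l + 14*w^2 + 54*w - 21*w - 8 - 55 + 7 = -54*l^2 + l*(24*w - 111) + 14*w^2 + 33*w - 56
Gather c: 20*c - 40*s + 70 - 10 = 20*c - 40*s + 60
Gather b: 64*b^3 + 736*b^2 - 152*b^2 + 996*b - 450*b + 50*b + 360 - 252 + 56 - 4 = 64*b^3 + 584*b^2 + 596*b + 160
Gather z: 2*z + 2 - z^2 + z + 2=-z^2 + 3*z + 4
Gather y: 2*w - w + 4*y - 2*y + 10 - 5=w + 2*y + 5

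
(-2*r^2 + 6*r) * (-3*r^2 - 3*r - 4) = 6*r^4 - 12*r^3 - 10*r^2 - 24*r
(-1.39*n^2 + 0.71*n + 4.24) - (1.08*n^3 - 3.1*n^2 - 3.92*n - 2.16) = -1.08*n^3 + 1.71*n^2 + 4.63*n + 6.4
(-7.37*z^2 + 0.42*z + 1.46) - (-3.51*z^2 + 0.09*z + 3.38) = -3.86*z^2 + 0.33*z - 1.92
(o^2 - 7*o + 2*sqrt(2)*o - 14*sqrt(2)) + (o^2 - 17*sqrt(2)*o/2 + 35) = 2*o^2 - 13*sqrt(2)*o/2 - 7*o - 14*sqrt(2) + 35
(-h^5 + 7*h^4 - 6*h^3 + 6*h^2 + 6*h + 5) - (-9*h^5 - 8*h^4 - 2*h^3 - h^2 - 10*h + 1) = 8*h^5 + 15*h^4 - 4*h^3 + 7*h^2 + 16*h + 4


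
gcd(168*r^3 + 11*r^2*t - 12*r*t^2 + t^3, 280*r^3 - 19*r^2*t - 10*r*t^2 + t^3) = 56*r^2 - 15*r*t + t^2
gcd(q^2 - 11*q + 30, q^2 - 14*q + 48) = q - 6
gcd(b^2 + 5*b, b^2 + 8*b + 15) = b + 5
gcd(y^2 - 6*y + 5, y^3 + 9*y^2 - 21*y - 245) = y - 5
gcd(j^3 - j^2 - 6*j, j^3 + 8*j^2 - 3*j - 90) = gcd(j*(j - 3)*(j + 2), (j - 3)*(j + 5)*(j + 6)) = j - 3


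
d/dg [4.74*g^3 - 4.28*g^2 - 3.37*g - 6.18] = 14.22*g^2 - 8.56*g - 3.37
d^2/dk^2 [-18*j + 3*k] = 0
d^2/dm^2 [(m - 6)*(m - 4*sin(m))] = 2*(2*m - 12)*sin(m) - 8*cos(m) + 2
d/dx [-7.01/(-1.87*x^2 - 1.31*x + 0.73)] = (-26.2174*x - 9.1831)/(1.87*x^2 + 1.31*x - 0.73)^2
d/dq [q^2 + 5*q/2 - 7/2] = 2*q + 5/2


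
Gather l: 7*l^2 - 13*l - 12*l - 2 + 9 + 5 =7*l^2 - 25*l + 12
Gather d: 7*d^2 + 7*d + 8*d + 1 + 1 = 7*d^2 + 15*d + 2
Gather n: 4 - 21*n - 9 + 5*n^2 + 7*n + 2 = 5*n^2 - 14*n - 3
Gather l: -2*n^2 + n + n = -2*n^2 + 2*n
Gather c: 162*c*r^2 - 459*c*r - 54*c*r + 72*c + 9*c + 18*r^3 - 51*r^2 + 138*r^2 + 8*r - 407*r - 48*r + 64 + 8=c*(162*r^2 - 513*r + 81) + 18*r^3 + 87*r^2 - 447*r + 72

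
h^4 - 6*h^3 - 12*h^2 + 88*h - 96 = (h - 6)*(h - 2)^2*(h + 4)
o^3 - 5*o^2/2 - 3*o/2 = o*(o - 3)*(o + 1/2)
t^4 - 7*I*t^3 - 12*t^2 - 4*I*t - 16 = (t - 4*I)*(t - 2*I)^2*(t + I)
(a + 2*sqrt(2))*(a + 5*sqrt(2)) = a^2 + 7*sqrt(2)*a + 20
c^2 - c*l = c*(c - l)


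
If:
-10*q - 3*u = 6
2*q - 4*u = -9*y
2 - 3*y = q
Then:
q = -42/37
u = 66/37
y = 116/111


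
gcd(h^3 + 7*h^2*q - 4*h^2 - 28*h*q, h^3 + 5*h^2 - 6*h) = h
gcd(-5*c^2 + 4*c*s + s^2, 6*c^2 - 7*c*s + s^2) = -c + s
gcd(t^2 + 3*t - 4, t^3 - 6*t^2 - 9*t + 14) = t - 1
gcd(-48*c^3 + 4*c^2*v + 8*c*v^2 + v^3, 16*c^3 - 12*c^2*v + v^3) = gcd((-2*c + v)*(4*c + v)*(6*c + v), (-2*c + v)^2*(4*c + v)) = -8*c^2 + 2*c*v + v^2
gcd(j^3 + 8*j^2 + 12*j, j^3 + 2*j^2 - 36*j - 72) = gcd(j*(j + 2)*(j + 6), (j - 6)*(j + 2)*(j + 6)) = j^2 + 8*j + 12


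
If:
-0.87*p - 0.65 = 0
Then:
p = -0.75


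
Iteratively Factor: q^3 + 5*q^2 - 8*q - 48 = (q + 4)*(q^2 + q - 12) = (q - 3)*(q + 4)*(q + 4)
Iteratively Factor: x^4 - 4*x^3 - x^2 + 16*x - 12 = (x - 1)*(x^3 - 3*x^2 - 4*x + 12) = (x - 3)*(x - 1)*(x^2 - 4) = (x - 3)*(x - 1)*(x + 2)*(x - 2)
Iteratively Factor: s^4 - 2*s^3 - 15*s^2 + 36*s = (s - 3)*(s^3 + s^2 - 12*s) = (s - 3)*(s + 4)*(s^2 - 3*s) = s*(s - 3)*(s + 4)*(s - 3)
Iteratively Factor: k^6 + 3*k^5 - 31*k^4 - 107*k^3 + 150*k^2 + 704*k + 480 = (k + 2)*(k^5 + k^4 - 33*k^3 - 41*k^2 + 232*k + 240) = (k + 2)*(k + 4)*(k^4 - 3*k^3 - 21*k^2 + 43*k + 60) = (k - 3)*(k + 2)*(k + 4)*(k^3 - 21*k - 20) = (k - 3)*(k + 1)*(k + 2)*(k + 4)*(k^2 - k - 20) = (k - 3)*(k + 1)*(k + 2)*(k + 4)^2*(k - 5)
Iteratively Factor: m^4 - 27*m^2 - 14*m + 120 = (m - 2)*(m^3 + 2*m^2 - 23*m - 60) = (m - 2)*(m + 4)*(m^2 - 2*m - 15) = (m - 5)*(m - 2)*(m + 4)*(m + 3)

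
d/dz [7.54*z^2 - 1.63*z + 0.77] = 15.08*z - 1.63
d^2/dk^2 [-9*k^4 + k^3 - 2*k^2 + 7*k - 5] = -108*k^2 + 6*k - 4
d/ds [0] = 0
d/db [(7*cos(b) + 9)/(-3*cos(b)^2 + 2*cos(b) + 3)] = (21*sin(b)^2 - 54*cos(b) - 24)*sin(b)/(3*sin(b)^2 + 2*cos(b))^2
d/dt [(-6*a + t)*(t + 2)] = -6*a + 2*t + 2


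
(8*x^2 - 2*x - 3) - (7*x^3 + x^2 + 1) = -7*x^3 + 7*x^2 - 2*x - 4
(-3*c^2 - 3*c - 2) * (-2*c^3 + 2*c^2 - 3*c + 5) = 6*c^5 + 7*c^3 - 10*c^2 - 9*c - 10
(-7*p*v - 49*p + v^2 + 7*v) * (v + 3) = -7*p*v^2 - 70*p*v - 147*p + v^3 + 10*v^2 + 21*v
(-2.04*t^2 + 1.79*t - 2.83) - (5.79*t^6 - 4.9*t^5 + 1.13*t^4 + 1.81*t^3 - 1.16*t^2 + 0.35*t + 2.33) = -5.79*t^6 + 4.9*t^5 - 1.13*t^4 - 1.81*t^3 - 0.88*t^2 + 1.44*t - 5.16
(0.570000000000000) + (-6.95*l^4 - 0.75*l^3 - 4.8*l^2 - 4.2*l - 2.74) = -6.95*l^4 - 0.75*l^3 - 4.8*l^2 - 4.2*l - 2.17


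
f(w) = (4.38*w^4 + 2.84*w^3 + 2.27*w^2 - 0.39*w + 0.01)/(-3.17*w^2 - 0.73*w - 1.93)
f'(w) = (6.34*w + 0.73)*(4.38*w^4 + 2.84*w^3 + 2.27*w^2 - 0.39*w + 0.01)/(-3.17*w^2 - 0.73*w - 1.93)^2 + (17.52*w^3 + 8.52*w^2 + 4.54*w - 0.39)/(-3.17*w^2 - 0.73*w - 1.93)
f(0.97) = -1.47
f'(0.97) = -3.19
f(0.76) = -0.86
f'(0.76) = -2.52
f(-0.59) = -0.38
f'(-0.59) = 0.99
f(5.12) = -38.85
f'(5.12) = -14.74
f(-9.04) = -107.48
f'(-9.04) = 24.40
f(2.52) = -9.85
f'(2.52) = -7.57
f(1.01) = -1.60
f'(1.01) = -3.31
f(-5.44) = -37.57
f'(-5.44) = 14.44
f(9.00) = -116.82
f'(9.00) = -25.45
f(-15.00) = -301.99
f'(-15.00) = 40.87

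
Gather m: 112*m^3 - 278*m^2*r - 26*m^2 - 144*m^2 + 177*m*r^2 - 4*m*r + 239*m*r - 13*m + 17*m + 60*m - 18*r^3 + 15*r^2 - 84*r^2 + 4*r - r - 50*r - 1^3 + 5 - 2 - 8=112*m^3 + m^2*(-278*r - 170) + m*(177*r^2 + 235*r + 64) - 18*r^3 - 69*r^2 - 47*r - 6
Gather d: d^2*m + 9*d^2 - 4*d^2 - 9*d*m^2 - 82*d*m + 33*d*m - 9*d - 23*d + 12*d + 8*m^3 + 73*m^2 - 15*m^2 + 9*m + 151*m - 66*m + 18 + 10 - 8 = d^2*(m + 5) + d*(-9*m^2 - 49*m - 20) + 8*m^3 + 58*m^2 + 94*m + 20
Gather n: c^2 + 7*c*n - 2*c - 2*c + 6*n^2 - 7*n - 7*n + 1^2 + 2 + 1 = c^2 - 4*c + 6*n^2 + n*(7*c - 14) + 4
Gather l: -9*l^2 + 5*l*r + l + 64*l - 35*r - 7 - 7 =-9*l^2 + l*(5*r + 65) - 35*r - 14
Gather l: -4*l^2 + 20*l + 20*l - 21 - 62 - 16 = -4*l^2 + 40*l - 99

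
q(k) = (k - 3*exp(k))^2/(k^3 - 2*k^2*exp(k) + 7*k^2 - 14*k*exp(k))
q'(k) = (2 - 6*exp(k))*(k - 3*exp(k))/(k^3 - 2*k^2*exp(k) + 7*k^2 - 14*k*exp(k)) + (k - 3*exp(k))^2*(2*k^2*exp(k) - 3*k^2 + 18*k*exp(k) - 14*k + 14*exp(k))/(k^3 - 2*k^2*exp(k) + 7*k^2 - 14*k*exp(k))^2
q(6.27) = -28.53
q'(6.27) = -21.87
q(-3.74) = 0.31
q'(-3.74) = -0.09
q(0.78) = -1.53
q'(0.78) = 0.65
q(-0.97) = 0.44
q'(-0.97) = 0.50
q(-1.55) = 0.29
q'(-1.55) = 0.12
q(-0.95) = 0.45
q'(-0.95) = 0.53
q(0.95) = -1.45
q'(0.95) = 0.26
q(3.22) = -3.35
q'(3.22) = -2.03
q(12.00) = -3212.23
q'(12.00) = -2775.51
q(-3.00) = 0.27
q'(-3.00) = -0.04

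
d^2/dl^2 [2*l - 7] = 0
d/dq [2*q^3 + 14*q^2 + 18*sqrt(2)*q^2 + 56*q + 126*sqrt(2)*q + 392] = 6*q^2 + 28*q + 36*sqrt(2)*q + 56 + 126*sqrt(2)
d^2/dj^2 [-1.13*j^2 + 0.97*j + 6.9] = -2.26000000000000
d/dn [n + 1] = 1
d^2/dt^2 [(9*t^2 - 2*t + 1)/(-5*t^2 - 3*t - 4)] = 2*(185*t^3 + 465*t^2 - 165*t - 157)/(125*t^6 + 225*t^5 + 435*t^4 + 387*t^3 + 348*t^2 + 144*t + 64)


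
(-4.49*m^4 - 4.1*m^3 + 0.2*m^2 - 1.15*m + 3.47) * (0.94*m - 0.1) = -4.2206*m^5 - 3.405*m^4 + 0.598*m^3 - 1.101*m^2 + 3.3768*m - 0.347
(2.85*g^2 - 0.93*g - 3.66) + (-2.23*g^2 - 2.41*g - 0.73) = 0.62*g^2 - 3.34*g - 4.39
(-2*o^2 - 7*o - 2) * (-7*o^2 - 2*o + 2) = 14*o^4 + 53*o^3 + 24*o^2 - 10*o - 4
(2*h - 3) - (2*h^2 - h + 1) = -2*h^2 + 3*h - 4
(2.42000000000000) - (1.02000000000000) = 1.40000000000000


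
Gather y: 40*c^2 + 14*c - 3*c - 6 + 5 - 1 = 40*c^2 + 11*c - 2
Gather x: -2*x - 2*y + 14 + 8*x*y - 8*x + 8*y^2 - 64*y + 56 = x*(8*y - 10) + 8*y^2 - 66*y + 70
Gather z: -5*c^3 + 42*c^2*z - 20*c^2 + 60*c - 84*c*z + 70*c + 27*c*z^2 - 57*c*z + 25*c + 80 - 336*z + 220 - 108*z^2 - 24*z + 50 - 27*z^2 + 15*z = -5*c^3 - 20*c^2 + 155*c + z^2*(27*c - 135) + z*(42*c^2 - 141*c - 345) + 350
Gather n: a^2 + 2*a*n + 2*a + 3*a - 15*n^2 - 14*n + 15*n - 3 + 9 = a^2 + 5*a - 15*n^2 + n*(2*a + 1) + 6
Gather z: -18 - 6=-24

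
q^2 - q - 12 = (q - 4)*(q + 3)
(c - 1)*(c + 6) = c^2 + 5*c - 6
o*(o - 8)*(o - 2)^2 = o^4 - 12*o^3 + 36*o^2 - 32*o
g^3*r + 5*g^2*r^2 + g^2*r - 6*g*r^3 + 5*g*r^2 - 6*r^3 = (g - r)*(g + 6*r)*(g*r + r)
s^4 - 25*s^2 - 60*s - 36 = (s - 6)*(s + 1)*(s + 2)*(s + 3)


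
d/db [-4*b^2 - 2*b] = -8*b - 2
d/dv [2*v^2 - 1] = 4*v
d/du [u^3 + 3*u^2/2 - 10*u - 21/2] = 3*u^2 + 3*u - 10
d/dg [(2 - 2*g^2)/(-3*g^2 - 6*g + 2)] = 4*(3*g^2 + g + 3)/(9*g^4 + 36*g^3 + 24*g^2 - 24*g + 4)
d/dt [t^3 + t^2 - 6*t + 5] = 3*t^2 + 2*t - 6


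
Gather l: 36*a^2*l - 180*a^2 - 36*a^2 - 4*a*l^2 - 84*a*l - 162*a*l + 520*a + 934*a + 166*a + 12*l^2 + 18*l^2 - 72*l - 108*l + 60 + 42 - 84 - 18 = -216*a^2 + 1620*a + l^2*(30 - 4*a) + l*(36*a^2 - 246*a - 180)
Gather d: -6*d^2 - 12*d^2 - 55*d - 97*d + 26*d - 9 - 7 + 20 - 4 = -18*d^2 - 126*d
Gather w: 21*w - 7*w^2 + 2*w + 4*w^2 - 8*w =-3*w^2 + 15*w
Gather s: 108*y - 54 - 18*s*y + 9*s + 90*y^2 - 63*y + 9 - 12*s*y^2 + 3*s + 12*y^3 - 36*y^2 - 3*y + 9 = s*(-12*y^2 - 18*y + 12) + 12*y^3 + 54*y^2 + 42*y - 36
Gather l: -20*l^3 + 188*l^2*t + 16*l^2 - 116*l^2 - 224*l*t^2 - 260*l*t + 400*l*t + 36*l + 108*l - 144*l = -20*l^3 + l^2*(188*t - 100) + l*(-224*t^2 + 140*t)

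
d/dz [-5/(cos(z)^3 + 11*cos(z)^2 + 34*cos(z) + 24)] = 5*(3*sin(z)^2 - 22*cos(z) - 37)*sin(z)/(cos(z)^3 + 11*cos(z)^2 + 34*cos(z) + 24)^2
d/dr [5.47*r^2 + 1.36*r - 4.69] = 10.94*r + 1.36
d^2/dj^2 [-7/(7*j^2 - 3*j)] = 14*(7*j*(7*j - 3) - (14*j - 3)^2)/(j^3*(7*j - 3)^3)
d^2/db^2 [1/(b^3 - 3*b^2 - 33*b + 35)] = 6*((1 - b)*(b^3 - 3*b^2 - 33*b + 35) + 3*(-b^2 + 2*b + 11)^2)/(b^3 - 3*b^2 - 33*b + 35)^3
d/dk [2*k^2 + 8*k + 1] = 4*k + 8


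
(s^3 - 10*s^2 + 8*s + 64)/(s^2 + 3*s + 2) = (s^2 - 12*s + 32)/(s + 1)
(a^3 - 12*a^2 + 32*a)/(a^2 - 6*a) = (a^2 - 12*a + 32)/(a - 6)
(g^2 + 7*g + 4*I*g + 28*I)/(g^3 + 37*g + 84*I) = (g + 7)/(g^2 - 4*I*g + 21)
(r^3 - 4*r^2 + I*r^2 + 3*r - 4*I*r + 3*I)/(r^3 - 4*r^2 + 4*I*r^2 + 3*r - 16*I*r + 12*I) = (r + I)/(r + 4*I)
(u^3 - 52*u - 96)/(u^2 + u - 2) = (u^2 - 2*u - 48)/(u - 1)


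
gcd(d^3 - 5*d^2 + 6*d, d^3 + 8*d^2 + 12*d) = d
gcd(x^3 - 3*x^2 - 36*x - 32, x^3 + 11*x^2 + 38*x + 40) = x + 4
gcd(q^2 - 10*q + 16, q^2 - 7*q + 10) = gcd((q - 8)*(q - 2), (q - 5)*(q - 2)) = q - 2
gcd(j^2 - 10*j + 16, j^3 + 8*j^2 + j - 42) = j - 2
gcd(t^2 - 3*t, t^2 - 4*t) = t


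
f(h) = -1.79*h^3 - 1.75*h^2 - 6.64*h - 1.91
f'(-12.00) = -737.92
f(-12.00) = 2918.89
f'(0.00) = -6.64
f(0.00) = -1.91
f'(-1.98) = -20.76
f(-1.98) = 18.27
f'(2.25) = -41.70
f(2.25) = -46.10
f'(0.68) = -11.50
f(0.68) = -7.80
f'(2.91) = -62.30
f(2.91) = -80.16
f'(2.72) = -55.89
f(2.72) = -68.94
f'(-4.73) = -110.23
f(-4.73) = 179.77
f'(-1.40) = -12.27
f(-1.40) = 8.87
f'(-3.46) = -58.82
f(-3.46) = 74.26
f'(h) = -5.37*h^2 - 3.5*h - 6.64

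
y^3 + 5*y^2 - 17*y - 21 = (y - 3)*(y + 1)*(y + 7)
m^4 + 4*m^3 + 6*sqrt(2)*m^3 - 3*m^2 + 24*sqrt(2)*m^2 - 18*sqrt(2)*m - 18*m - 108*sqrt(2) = (m - 2)*(m + 3)^2*(m + 6*sqrt(2))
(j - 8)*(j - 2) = j^2 - 10*j + 16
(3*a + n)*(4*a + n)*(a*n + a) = 12*a^3*n + 12*a^3 + 7*a^2*n^2 + 7*a^2*n + a*n^3 + a*n^2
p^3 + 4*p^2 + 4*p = p*(p + 2)^2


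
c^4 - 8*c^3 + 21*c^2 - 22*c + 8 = (c - 4)*(c - 2)*(c - 1)^2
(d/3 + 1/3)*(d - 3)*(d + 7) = d^3/3 + 5*d^2/3 - 17*d/3 - 7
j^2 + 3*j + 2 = (j + 1)*(j + 2)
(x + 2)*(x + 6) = x^2 + 8*x + 12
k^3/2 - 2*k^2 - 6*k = k*(k/2 + 1)*(k - 6)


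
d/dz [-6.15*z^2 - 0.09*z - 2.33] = -12.3*z - 0.09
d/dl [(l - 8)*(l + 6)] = 2*l - 2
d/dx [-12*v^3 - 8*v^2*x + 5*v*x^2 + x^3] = -8*v^2 + 10*v*x + 3*x^2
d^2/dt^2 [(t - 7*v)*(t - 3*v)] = 2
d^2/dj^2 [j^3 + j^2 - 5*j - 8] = 6*j + 2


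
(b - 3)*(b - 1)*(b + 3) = b^3 - b^2 - 9*b + 9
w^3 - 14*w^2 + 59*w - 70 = (w - 7)*(w - 5)*(w - 2)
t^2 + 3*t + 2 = (t + 1)*(t + 2)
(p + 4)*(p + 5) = p^2 + 9*p + 20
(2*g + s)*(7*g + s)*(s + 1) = 14*g^2*s + 14*g^2 + 9*g*s^2 + 9*g*s + s^3 + s^2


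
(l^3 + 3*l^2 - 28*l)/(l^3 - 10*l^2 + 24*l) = (l + 7)/(l - 6)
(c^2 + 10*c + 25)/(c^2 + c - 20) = (c + 5)/(c - 4)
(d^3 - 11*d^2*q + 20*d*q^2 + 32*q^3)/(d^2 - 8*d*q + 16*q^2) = (-d^2 + 7*d*q + 8*q^2)/(-d + 4*q)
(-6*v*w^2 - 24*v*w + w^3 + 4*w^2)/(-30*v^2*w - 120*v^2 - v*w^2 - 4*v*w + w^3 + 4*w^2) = w/(5*v + w)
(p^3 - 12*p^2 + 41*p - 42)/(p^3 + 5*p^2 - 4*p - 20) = (p^2 - 10*p + 21)/(p^2 + 7*p + 10)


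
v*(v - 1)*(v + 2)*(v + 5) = v^4 + 6*v^3 + 3*v^2 - 10*v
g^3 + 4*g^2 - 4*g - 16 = (g - 2)*(g + 2)*(g + 4)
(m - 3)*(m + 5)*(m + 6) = m^3 + 8*m^2 - 3*m - 90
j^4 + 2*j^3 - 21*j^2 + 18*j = j*(j - 3)*(j - 1)*(j + 6)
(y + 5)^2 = y^2 + 10*y + 25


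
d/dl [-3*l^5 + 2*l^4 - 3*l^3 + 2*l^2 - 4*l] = -15*l^4 + 8*l^3 - 9*l^2 + 4*l - 4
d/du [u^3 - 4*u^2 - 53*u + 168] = 3*u^2 - 8*u - 53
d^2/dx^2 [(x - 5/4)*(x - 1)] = 2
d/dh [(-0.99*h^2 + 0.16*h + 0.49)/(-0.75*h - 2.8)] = (0.7425*h^2 + 5.544*h - 0.0805)/(0.5625*h^2 + 4.2*h + 7.84)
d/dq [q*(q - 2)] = 2*q - 2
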